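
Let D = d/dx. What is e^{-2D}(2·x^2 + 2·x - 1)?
2 x^{2} - 6 x + 3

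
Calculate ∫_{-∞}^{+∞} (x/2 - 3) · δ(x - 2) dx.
-2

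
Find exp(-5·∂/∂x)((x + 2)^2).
x^{2} - 6 x + 9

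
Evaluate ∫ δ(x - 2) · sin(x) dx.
\sin{\left(2 \right)}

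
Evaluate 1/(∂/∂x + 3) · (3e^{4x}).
\frac{3 e^{4 x}}{7}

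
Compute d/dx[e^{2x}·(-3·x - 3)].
\left(- 6 x - 9\right) e^{2 x}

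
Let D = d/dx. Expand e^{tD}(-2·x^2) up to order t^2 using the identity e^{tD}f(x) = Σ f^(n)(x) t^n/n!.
- 2 t^{2} - 4 t x - 2 x^{2}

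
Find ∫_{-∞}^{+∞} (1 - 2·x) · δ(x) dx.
1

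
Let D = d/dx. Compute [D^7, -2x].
-14D^{6}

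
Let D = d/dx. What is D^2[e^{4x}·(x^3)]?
2 x \left(8 x^{2} + 12 x + 3\right) e^{4 x}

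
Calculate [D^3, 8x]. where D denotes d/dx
24D^{2}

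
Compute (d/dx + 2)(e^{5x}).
7 e^{5 x}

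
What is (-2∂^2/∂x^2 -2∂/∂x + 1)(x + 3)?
x + 1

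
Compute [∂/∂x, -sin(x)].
- \cos{\left(x \right)}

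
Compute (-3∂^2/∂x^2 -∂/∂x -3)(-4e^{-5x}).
292 e^{- 5 x}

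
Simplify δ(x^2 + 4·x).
\frac{\delta(x + 4) + \delta(x)}{4}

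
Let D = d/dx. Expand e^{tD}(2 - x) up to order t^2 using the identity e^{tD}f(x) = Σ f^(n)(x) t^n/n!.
- t - x + 2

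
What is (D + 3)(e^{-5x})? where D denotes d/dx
- 2 e^{- 5 x}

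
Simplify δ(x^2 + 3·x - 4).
\frac{\delta(x + 4) + \delta(x - 1)}{5}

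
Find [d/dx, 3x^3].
9 x^{2}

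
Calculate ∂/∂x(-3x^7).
- 21 x^{6}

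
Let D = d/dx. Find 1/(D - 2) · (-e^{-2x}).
\frac{e^{- 2 x}}{4}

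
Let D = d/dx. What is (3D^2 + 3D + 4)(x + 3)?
4 x + 15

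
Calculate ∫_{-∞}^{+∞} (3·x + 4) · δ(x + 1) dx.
1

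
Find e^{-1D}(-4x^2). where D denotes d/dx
- 4 x^{2} + 8 x - 4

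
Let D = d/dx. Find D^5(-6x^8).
- 40320 x^{3}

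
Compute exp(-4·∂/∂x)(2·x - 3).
2 x - 11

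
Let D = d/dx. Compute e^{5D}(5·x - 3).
5 x + 22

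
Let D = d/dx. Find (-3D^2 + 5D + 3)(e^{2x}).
e^{2 x}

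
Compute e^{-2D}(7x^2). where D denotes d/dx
7 x^{2} - 28 x + 28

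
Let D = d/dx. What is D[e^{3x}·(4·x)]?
\left(12 x + 4\right) e^{3 x}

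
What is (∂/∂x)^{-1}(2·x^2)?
\frac{2 x^{3}}{3}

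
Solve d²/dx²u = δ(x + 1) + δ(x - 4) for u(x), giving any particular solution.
\frac{|x + 1|}{2} + \frac{|x - 4|}{2}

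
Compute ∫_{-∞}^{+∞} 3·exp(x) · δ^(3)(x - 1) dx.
- 3 e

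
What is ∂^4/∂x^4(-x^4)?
-24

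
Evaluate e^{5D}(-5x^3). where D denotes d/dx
- 5 x^{3} - 75 x^{2} - 375 x - 625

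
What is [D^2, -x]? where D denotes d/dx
-2D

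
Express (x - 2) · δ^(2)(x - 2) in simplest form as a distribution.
-2\delta'(x - 2)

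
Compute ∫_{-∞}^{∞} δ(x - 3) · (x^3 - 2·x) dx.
21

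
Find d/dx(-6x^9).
- 54 x^{8}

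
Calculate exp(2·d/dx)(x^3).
x^{3} + 6 x^{2} + 12 x + 8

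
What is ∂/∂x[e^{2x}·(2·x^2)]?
4 x \left(x + 1\right) e^{2 x}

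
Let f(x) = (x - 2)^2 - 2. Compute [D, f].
2 x - 4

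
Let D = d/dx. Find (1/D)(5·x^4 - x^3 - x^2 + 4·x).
x^{5} - \frac{x^{4}}{4} - \frac{x^{3}}{3} + 2 x^{2}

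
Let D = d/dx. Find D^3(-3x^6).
- 360 x^{3}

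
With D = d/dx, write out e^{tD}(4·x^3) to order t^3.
4 t^{3} + 12 t^{2} x + 12 t x^{2} + 4 x^{3}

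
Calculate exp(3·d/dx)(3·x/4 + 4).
\frac{3 x}{4} + \frac{25}{4}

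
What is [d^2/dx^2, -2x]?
-4\frac{d}{dx}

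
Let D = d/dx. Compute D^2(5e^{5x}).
125 e^{5 x}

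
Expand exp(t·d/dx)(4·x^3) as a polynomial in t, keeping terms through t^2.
4 x \left(3 t^{2} + 3 t x + x^{2}\right)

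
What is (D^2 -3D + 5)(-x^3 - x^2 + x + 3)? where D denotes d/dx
- 5 x^{3} + 4 x^{2} + 5 x + 10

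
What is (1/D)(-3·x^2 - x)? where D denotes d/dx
- x^{3} - \frac{x^{2}}{2}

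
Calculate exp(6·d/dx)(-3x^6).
- 3 x^{6} - 108 x^{5} - 1620 x^{4} - 12960 x^{3} - 58320 x^{2} - 139968 x - 139968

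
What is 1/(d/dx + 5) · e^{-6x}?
- e^{- 6 x}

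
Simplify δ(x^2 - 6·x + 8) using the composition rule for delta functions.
\frac{\delta(x - 4) + \delta(x - 2)}{2}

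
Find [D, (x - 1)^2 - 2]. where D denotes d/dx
2 x - 2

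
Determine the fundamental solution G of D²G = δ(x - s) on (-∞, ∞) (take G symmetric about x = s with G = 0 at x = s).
\frac{|x - s|}{2}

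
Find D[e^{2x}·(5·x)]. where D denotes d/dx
\left(10 x + 5\right) e^{2 x}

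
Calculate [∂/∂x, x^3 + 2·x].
3 x^{2} + 2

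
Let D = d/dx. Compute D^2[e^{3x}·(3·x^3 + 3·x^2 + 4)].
\left(27 x^{3} + 81 x^{2} + 54 x + 42\right) e^{3 x}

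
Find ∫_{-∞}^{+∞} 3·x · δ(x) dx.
0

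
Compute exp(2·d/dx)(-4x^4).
- 4 x^{4} - 32 x^{3} - 96 x^{2} - 128 x - 64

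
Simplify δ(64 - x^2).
\frac{\delta(x - 8) + \delta(x + 8)}{16}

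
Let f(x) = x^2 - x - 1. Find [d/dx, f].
2 x - 1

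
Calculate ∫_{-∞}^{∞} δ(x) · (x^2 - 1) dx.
-1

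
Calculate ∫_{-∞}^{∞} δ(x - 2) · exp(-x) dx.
e^{-2}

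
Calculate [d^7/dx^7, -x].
-7\frac{d^{6}}{dx^{6}}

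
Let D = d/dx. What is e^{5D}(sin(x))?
\sin{\left(x + 5 \right)}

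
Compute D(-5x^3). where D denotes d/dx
- 15 x^{2}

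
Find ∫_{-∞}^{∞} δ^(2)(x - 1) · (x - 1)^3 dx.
0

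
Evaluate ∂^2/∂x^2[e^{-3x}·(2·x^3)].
6 x \left(3 x^{2} - 6 x + 2\right) e^{- 3 x}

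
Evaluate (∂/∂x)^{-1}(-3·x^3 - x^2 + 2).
- \frac{3 x^{4}}{4} - \frac{x^{3}}{3} + 2 x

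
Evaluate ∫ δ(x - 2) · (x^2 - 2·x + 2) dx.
2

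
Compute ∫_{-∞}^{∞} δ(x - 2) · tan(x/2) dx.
\tan{\left(1 \right)}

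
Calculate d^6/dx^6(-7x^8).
- 141120 x^{2}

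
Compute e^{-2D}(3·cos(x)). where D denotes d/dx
3 \cos{\left(x - 2 \right)}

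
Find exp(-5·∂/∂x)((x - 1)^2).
x^{2} - 12 x + 36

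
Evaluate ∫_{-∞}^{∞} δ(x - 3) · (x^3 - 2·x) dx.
21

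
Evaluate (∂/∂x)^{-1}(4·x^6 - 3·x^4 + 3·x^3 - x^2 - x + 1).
\frac{4 x^{7}}{7} - \frac{3 x^{5}}{5} + \frac{3 x^{4}}{4} - \frac{x^{3}}{3} - \frac{x^{2}}{2} + x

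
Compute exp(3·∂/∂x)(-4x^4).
- 4 x^{4} - 48 x^{3} - 216 x^{2} - 432 x - 324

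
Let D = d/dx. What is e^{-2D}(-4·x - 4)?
4 - 4 x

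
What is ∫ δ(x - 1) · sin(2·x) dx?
\sin{\left(2 \right)}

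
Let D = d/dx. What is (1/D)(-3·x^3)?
- \frac{3 x^{4}}{4}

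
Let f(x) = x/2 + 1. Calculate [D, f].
\frac{1}{2}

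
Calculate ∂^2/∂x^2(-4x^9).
- 288 x^{7}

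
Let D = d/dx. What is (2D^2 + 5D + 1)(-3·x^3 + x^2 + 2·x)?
- 3 x^{3} - 44 x^{2} - 24 x + 14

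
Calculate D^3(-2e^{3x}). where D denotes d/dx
- 54 e^{3 x}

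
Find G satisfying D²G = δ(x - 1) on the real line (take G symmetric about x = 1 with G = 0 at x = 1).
\frac{|x - 1|}{2}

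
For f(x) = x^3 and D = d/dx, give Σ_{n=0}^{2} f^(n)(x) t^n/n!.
x \left(3 t^{2} + 3 t x + x^{2}\right)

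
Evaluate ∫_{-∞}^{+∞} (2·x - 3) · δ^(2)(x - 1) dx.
0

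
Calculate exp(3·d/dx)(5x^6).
5 x^{6} + 90 x^{5} + 675 x^{4} + 2700 x^{3} + 6075 x^{2} + 7290 x + 3645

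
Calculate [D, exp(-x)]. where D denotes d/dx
- e^{- x}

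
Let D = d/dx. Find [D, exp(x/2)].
\frac{e^{\frac{x}{2}}}{2}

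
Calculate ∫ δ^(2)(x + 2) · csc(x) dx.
- \left(2 \cot^{2}{\left(2 \right)} + 1\right) \csc{\left(2 \right)}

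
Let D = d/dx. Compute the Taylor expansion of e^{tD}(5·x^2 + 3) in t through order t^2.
5 t^{2} + 10 t x + 5 x^{2} + 3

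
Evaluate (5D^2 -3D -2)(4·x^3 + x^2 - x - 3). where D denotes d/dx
- 8 x^{3} - 38 x^{2} + 116 x + 19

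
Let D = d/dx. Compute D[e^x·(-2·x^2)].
2 x \left(- x - 2\right) e^{x}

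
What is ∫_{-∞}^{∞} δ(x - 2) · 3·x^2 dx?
12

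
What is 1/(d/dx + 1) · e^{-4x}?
- \frac{e^{- 4 x}}{3}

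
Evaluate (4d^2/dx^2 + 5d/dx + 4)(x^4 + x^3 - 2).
4 x^{4} + 24 x^{3} + 63 x^{2} + 24 x - 8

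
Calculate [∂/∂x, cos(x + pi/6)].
- \sin{\left(x + \frac{\pi}{6} \right)}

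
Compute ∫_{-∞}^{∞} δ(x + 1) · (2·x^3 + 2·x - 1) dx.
-5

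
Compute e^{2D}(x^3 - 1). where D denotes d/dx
x^{3} + 6 x^{2} + 12 x + 7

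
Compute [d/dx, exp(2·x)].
2 e^{2 x}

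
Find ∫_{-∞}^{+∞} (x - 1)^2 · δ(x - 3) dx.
4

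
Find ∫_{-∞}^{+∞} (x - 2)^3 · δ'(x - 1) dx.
-3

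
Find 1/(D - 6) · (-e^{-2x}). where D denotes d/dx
\frac{e^{- 2 x}}{8}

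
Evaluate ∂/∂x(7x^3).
21 x^{2}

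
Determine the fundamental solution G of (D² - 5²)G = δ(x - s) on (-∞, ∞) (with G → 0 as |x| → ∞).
-\frac{e^{-5|x-s|}}{10}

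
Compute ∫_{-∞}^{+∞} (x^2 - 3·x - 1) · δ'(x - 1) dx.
1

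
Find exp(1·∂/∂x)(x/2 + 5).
\frac{x}{2} + \frac{11}{2}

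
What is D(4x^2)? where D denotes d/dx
8 x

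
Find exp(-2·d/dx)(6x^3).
6 x^{3} - 36 x^{2} + 72 x - 48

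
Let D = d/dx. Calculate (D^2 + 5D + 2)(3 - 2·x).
- 4 x - 4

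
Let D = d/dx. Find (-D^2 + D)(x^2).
2 x - 2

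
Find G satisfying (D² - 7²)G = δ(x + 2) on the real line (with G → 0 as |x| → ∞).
-\frac{e^{-7|x + 2|}}{14}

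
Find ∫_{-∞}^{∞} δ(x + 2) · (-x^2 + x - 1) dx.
-7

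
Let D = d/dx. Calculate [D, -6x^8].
- 48 x^{7}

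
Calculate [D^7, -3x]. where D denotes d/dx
-21D^{6}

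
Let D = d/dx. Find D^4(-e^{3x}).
- 81 e^{3 x}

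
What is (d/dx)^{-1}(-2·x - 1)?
- x^{2} - x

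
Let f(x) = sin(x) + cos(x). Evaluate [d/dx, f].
- \sin{\left(x \right)} + \cos{\left(x \right)}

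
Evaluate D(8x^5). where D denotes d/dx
40 x^{4}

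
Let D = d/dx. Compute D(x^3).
3 x^{2}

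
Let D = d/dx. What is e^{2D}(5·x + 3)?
5 x + 13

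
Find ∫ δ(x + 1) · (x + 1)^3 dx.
0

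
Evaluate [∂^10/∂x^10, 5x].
50\frac{d^{9}}{dx^{9}}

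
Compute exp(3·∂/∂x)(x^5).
x^{5} + 15 x^{4} + 90 x^{3} + 270 x^{2} + 405 x + 243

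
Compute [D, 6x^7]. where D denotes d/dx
42 x^{6}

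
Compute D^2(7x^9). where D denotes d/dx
504 x^{7}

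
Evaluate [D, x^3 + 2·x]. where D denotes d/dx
3 x^{2} + 2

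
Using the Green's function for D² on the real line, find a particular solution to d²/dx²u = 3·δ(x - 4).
\frac{3|x - 4|}{2}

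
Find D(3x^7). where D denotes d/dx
21 x^{6}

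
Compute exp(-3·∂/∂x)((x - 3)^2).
x^{2} - 12 x + 36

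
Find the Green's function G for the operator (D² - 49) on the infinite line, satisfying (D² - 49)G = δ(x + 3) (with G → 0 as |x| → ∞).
-\frac{e^{-7|x + 3|}}{14}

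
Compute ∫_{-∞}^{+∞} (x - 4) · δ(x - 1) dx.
-3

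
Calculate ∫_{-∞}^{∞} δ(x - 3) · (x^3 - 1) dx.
26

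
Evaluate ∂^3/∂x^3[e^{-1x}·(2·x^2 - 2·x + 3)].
\left(- 2 x^{2} + 14 x - 21\right) e^{- x}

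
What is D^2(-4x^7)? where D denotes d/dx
- 168 x^{5}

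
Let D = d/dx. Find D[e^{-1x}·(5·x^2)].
5 x \left(2 - x\right) e^{- x}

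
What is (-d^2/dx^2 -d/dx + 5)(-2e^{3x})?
14 e^{3 x}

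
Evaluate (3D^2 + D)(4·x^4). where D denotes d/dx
16 x^{2} \left(x + 9\right)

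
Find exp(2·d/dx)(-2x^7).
- 2 x^{7} - 28 x^{6} - 168 x^{5} - 560 x^{4} - 1120 x^{3} - 1344 x^{2} - 896 x - 256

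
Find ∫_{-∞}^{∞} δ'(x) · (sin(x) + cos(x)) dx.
-1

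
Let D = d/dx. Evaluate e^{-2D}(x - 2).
x - 4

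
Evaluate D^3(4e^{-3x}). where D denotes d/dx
- 108 e^{- 3 x}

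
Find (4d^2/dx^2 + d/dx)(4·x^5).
20 x^{3} \left(x + 16\right)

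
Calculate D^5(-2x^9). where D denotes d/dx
- 30240 x^{4}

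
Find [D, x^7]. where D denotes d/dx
7 x^{6}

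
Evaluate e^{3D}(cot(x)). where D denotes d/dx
\cot{\left(x + 3 \right)}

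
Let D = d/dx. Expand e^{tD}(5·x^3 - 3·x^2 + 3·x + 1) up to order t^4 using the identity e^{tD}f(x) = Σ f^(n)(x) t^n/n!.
5 t^{3} + t^{2} \left(15 x - 3\right) + 3 t \left(5 x^{2} - 2 x + 1\right) + 5 x^{3} - 3 x^{2} + 3 x + 1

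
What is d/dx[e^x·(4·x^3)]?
4 x^{2} \left(x + 3\right) e^{x}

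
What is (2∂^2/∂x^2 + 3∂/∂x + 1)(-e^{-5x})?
- 36 e^{- 5 x}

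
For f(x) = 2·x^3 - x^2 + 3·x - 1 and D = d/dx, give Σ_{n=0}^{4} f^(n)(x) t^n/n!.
2 t^{3} + t^{2} \left(6 x - 1\right) + t \left(6 x^{2} - 2 x + 3\right) + 2 x^{3} - x^{2} + 3 x - 1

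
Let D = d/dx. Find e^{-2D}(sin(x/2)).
\sin{\left(\frac{x}{2} - 1 \right)}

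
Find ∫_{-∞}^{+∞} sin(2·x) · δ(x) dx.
0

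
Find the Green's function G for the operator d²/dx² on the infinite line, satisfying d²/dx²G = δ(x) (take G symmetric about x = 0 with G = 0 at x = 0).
\frac{|x|}{2}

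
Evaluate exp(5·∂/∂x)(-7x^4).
- 7 x^{4} - 140 x^{3} - 1050 x^{2} - 3500 x - 4375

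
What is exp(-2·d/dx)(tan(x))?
\tan{\left(x - 2 \right)}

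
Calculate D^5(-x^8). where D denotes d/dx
- 6720 x^{3}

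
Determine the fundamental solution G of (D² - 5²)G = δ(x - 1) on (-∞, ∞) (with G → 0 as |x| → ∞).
-\frac{e^{-5|x - 1|}}{10}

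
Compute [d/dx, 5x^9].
45 x^{8}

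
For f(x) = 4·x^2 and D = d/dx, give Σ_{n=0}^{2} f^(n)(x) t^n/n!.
4 t^{2} + 8 t x + 4 x^{2}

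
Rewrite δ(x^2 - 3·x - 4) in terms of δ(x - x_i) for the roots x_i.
\frac{\delta(x - 4) + \delta(x + 1)}{5}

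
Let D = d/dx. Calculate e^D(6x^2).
6 x^{2} + 12 x + 6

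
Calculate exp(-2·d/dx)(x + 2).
x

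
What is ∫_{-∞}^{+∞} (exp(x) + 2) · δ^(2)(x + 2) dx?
e^{-2}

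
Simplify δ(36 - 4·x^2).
\frac{\delta(x - 3) + \delta(x + 3)}{24}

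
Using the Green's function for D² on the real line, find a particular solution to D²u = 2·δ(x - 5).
|x - 5|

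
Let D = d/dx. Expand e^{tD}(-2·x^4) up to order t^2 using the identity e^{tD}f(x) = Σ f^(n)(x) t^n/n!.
2 x^{2} \left(- 6 t^{2} - 4 t x - x^{2}\right)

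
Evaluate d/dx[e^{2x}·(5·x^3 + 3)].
\left(10 x^{3} + 15 x^{2} + 6\right) e^{2 x}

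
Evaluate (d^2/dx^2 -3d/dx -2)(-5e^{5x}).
- 40 e^{5 x}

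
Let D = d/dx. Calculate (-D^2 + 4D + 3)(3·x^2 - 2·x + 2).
9 x^{2} + 18 x - 8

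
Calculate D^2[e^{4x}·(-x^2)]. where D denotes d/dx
\left(- 16 x^{2} - 16 x - 2\right) e^{4 x}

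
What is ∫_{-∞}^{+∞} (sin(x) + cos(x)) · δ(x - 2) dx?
\cos{\left(2 \right)} + \sin{\left(2 \right)}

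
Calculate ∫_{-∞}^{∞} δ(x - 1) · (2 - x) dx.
1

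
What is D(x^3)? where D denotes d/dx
3 x^{2}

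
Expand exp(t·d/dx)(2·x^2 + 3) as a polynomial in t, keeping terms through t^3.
2 t^{2} + 4 t x + 2 x^{2} + 3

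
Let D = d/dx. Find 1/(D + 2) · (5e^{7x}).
\frac{5 e^{7 x}}{9}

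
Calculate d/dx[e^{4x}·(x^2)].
2 x \left(2 x + 1\right) e^{4 x}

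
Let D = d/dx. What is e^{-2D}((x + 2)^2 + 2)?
x^{2} + 2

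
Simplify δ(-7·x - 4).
\frac{\delta(x + 4/7)}{7}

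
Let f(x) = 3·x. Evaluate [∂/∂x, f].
3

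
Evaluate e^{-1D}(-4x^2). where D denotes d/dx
- 4 x^{2} + 8 x - 4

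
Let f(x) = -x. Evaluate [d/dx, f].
-1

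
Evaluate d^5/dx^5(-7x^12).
- 665280 x^{7}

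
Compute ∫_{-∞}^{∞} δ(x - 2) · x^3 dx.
8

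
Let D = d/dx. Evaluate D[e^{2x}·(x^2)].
2 x \left(x + 1\right) e^{2 x}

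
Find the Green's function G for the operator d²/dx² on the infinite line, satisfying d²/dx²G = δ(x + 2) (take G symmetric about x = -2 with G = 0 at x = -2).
\frac{|x + 2|}{2}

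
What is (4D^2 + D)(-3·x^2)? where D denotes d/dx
- 6 x - 24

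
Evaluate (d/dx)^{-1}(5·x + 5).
\frac{5 x^{2}}{2} + 5 x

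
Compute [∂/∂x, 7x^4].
28 x^{3}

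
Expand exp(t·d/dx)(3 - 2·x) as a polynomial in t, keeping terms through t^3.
- 2 t - 2 x + 3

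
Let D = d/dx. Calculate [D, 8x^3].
24 x^{2}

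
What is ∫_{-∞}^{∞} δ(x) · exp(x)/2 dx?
\frac{1}{2}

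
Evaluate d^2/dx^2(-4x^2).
-8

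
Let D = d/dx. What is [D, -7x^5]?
- 35 x^{4}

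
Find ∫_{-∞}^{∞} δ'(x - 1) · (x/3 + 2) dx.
- \frac{1}{3}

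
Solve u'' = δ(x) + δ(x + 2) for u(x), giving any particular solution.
\frac{|x|}{2} + \frac{|x + 2|}{2}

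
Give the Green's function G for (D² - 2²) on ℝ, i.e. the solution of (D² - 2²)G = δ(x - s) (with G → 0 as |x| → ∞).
-\frac{e^{-2|x-s|}}{4}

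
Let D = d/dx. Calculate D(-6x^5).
- 30 x^{4}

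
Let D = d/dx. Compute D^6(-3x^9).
- 181440 x^{3}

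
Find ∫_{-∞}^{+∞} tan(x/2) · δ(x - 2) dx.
\tan{\left(1 \right)}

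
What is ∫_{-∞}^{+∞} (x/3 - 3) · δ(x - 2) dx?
- \frac{7}{3}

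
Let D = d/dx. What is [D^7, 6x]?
42D^{6}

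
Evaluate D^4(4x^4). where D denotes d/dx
96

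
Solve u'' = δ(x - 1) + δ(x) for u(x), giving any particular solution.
\frac{|x - 1|}{2} + \frac{|x|}{2}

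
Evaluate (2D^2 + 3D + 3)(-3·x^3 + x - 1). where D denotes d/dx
3 x \left(- 3 x^{2} - 9 x - 11\right)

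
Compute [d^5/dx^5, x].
5\frac{d^{4}}{dx^{4}}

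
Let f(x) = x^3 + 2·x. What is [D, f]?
3 x^{2} + 2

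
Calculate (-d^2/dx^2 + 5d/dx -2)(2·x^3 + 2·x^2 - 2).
2 x \left(- 2 x^{2} + 13 x + 4\right)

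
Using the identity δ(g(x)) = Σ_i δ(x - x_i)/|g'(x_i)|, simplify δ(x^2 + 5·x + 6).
\frac{\delta(x + 3) + \delta(x + 2)}{1}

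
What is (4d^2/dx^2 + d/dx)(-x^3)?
3 x \left(- x - 8\right)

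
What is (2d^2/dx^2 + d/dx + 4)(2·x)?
8 x + 2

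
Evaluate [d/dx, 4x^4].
16 x^{3}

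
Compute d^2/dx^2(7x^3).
42 x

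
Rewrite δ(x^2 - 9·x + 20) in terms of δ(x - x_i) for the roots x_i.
\frac{\delta(x - 4) + \delta(x - 5)}{1}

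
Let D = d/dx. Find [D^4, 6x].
24D^{3}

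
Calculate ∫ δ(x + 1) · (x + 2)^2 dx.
1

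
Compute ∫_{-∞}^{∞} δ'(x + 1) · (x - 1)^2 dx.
4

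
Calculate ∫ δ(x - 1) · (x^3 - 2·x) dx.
-1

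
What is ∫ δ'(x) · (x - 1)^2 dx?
2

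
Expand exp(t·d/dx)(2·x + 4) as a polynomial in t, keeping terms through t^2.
2 t + 2 x + 4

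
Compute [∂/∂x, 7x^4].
28 x^{3}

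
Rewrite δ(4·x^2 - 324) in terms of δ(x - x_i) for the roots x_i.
\frac{\delta(x - 9) + \delta(x + 9)}{72}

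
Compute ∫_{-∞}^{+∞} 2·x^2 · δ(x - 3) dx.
18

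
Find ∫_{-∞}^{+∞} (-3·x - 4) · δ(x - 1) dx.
-7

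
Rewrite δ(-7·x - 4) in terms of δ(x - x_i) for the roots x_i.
\frac{\delta(x + 4/7)}{7}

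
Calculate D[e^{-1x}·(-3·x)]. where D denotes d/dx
3 \left(x - 1\right) e^{- x}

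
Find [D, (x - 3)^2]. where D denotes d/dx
2 x - 6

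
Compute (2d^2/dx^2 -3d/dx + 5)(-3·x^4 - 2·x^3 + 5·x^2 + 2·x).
- 15 x^{4} + 26 x^{3} - 29 x^{2} - 44 x + 14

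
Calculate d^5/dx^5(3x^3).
0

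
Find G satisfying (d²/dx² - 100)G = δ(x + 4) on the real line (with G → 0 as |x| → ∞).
-\frac{e^{-10|x + 4|}}{20}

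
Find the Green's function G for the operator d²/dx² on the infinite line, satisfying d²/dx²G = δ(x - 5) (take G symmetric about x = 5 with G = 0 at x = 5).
\frac{|x - 5|}{2}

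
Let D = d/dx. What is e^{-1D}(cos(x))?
\cos{\left(x - 1 \right)}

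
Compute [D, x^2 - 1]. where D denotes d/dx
2 x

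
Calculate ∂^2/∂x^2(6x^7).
252 x^{5}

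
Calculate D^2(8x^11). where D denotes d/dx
880 x^{9}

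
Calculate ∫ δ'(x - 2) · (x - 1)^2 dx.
-2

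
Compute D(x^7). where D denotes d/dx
7 x^{6}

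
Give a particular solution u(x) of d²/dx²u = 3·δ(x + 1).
\frac{3|x + 1|}{2}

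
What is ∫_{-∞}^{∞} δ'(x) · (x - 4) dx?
-1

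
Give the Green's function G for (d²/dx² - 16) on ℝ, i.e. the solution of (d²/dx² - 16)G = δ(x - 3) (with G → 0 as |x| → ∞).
-\frac{e^{-4|x - 3|}}{8}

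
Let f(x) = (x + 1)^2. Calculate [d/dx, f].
2 x + 2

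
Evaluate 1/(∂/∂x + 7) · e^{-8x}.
- e^{- 8 x}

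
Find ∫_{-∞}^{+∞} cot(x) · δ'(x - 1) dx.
\frac{1}{\sin^{2}{\left(1 \right)}}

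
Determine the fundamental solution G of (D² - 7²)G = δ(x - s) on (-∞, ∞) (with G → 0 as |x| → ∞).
-\frac{e^{-7|x-s|}}{14}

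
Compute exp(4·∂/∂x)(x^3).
x^{3} + 12 x^{2} + 48 x + 64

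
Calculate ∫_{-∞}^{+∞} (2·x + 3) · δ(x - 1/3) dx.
\frac{11}{3}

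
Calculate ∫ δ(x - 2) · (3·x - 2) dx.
4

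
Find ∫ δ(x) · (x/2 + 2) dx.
2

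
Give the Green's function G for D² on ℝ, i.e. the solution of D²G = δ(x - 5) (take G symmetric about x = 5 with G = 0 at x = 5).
\frac{|x - 5|}{2}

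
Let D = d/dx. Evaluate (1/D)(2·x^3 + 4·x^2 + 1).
\frac{x^{4}}{2} + \frac{4 x^{3}}{3} + x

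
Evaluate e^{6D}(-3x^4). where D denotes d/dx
- 3 x^{4} - 72 x^{3} - 648 x^{2} - 2592 x - 3888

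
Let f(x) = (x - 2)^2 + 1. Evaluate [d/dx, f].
2 x - 4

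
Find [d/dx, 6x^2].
12 x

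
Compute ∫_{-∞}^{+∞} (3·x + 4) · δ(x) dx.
4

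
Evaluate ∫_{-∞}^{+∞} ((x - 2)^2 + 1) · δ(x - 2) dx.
1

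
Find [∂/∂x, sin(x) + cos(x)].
- \sin{\left(x \right)} + \cos{\left(x \right)}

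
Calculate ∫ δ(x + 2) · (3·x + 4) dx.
-2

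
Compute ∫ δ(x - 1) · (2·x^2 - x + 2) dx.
3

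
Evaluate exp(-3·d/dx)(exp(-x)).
e^{3 - x}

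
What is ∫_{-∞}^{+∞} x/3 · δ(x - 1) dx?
\frac{1}{3}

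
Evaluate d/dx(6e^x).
6 e^{x}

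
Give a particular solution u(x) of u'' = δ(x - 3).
\frac{|x - 3|}{2}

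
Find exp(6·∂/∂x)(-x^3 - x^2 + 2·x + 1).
- x^{3} - 19 x^{2} - 118 x - 239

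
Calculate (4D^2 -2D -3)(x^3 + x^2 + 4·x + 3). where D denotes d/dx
- 3 x^{3} - 9 x^{2} + 8 x - 9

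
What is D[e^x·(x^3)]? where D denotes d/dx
x^{2} \left(x + 3\right) e^{x}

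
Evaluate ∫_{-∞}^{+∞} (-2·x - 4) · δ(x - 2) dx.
-8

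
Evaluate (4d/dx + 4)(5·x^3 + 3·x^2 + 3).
20 x^{3} + 72 x^{2} + 24 x + 12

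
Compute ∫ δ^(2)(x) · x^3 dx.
0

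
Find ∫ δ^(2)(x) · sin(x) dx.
0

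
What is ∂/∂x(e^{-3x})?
- 3 e^{- 3 x}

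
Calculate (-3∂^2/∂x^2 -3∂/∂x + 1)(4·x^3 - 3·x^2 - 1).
4 x^{3} - 39 x^{2} - 54 x + 17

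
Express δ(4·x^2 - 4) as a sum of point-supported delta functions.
\frac{\delta(x - 1) + \delta(x + 1)}{8}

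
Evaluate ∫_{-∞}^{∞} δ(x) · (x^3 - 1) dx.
-1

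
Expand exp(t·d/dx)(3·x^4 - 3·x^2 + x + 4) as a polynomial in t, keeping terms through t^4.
3 t^{4} + 12 t^{3} x + t^{2} \left(18 x^{2} - 3\right) + t \left(12 x^{3} - 6 x + 1\right) + 3 x^{4} - 3 x^{2} + x + 4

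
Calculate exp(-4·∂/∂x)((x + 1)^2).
x^{2} - 6 x + 9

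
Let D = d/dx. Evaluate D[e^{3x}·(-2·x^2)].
2 x \left(- 3 x - 2\right) e^{3 x}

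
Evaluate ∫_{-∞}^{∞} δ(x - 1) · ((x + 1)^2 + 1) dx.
5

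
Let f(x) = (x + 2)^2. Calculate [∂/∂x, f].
2 x + 4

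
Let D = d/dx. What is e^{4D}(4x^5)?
4 x^{5} + 80 x^{4} + 640 x^{3} + 2560 x^{2} + 5120 x + 4096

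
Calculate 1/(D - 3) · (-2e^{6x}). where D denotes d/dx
- \frac{2 e^{6 x}}{3}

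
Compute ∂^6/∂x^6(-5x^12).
- 3326400 x^{6}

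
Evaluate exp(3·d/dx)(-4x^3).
- 4 x^{3} - 36 x^{2} - 108 x - 108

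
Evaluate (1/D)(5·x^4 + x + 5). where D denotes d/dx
x^{5} + \frac{x^{2}}{2} + 5 x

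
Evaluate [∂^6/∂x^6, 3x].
18\frac{d^{5}}{dx^{5}}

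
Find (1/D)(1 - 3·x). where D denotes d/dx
- \frac{3 x^{2}}{2} + x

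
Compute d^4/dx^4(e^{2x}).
16 e^{2 x}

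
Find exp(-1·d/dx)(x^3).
x^{3} - 3 x^{2} + 3 x - 1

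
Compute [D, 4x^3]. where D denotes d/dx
12 x^{2}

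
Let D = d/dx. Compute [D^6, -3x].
-18D^{5}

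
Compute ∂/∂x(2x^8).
16 x^{7}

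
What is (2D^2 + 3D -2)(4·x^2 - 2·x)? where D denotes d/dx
- 8 x^{2} + 28 x + 10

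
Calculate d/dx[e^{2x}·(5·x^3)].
x^{2} \left(10 x + 15\right) e^{2 x}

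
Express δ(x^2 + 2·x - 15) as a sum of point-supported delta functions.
\frac{\delta(x - 3) + \delta(x + 5)}{8}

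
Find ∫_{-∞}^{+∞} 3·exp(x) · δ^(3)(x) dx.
-3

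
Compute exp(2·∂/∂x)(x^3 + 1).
x^{3} + 6 x^{2} + 12 x + 9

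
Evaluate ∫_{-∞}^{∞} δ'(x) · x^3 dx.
0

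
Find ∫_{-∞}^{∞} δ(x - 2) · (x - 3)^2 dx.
1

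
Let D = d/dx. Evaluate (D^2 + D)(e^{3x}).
12 e^{3 x}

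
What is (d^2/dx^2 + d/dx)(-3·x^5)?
15 x^{3} \left(- x - 4\right)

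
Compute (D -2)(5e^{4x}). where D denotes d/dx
10 e^{4 x}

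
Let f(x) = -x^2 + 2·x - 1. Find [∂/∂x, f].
2 - 2 x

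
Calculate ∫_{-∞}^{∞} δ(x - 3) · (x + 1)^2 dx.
16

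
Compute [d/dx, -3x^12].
- 36 x^{11}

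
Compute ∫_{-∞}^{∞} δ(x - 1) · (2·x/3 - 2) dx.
- \frac{4}{3}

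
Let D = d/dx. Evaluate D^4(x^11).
7920 x^{7}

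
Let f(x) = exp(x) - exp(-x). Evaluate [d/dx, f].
2 \cosh{\left(x \right)}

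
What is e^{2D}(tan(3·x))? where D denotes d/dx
\tan{\left(3 x + 6 \right)}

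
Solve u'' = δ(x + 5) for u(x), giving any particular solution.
\frac{|x + 5|}{2}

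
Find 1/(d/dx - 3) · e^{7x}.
\frac{e^{7 x}}{4}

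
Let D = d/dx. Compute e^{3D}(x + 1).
x + 4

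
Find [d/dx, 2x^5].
10 x^{4}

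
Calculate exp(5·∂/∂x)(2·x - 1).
2 x + 9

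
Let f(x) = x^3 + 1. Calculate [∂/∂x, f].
3 x^{2}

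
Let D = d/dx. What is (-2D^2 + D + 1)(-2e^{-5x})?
108 e^{- 5 x}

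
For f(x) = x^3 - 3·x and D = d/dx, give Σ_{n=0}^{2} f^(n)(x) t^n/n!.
3 t^{2} x + 3 t \left(x^{2} - 1\right) + x^{3} - 3 x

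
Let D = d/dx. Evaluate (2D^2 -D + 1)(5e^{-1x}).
20 e^{- x}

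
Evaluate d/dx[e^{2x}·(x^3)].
x^{2} \left(2 x + 3\right) e^{2 x}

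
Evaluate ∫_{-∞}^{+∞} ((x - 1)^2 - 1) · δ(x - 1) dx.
-1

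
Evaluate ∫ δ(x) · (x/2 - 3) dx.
-3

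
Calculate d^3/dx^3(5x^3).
30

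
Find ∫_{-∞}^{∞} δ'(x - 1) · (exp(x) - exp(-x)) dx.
- 2 \cosh{\left(1 \right)}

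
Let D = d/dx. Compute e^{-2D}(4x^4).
4 x^{4} - 32 x^{3} + 96 x^{2} - 128 x + 64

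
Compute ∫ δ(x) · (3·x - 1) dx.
-1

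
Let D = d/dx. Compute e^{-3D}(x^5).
x^{5} - 15 x^{4} + 90 x^{3} - 270 x^{2} + 405 x - 243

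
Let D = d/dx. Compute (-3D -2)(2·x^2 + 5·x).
- 4 x^{2} - 22 x - 15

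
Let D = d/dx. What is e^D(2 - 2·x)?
- 2 x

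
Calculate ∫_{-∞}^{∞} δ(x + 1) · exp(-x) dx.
e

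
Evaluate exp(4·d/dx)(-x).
- x - 4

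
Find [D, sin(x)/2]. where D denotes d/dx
\frac{\cos{\left(x \right)}}{2}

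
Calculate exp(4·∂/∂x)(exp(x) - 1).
e^{x + 4} - 1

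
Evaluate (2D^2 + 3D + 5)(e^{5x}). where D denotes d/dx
70 e^{5 x}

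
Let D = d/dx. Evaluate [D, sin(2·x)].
2 \cos{\left(2 x \right)}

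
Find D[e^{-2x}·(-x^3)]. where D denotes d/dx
x^{2} \left(2 x - 3\right) e^{- 2 x}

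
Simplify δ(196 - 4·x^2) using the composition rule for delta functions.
\frac{\delta(x - 7) + \delta(x + 7)}{56}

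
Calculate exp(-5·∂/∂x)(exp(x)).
e^{x - 5}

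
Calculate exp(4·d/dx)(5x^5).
5 x^{5} + 100 x^{4} + 800 x^{3} + 3200 x^{2} + 6400 x + 5120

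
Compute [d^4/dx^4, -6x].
-24\frac{d^{3}}{dx^{3}}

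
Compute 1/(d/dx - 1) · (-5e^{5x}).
- \frac{5 e^{5 x}}{4}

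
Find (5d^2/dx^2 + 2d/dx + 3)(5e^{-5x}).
590 e^{- 5 x}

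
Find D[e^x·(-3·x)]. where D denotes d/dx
3 \left(- x - 1\right) e^{x}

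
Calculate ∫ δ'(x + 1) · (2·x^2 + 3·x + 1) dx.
1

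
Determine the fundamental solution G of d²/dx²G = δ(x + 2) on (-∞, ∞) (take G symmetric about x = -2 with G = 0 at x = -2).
\frac{|x + 2|}{2}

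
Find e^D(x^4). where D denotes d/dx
x^{4} + 4 x^{3} + 6 x^{2} + 4 x + 1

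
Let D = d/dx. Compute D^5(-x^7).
- 2520 x^{2}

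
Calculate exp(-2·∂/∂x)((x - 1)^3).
x^{3} - 9 x^{2} + 27 x - 27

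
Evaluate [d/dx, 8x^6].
48 x^{5}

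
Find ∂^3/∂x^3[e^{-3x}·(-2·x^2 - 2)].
18 \left(3 x^{2} - 6 x + 5\right) e^{- 3 x}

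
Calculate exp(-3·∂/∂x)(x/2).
\frac{x}{2} - \frac{3}{2}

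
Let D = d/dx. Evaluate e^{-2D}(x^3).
x^{3} - 6 x^{2} + 12 x - 8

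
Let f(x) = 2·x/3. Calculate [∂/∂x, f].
\frac{2}{3}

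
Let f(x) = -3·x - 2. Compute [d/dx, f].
-3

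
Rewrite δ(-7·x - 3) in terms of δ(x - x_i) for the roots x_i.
\frac{\delta(x + 3/7)}{7}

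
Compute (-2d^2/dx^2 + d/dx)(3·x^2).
6 x - 12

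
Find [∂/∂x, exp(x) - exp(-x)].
2 \cosh{\left(x \right)}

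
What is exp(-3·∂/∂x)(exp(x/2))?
e^{\frac{x}{2} - \frac{3}{2}}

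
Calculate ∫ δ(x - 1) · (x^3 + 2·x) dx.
3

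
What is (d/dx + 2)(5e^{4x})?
30 e^{4 x}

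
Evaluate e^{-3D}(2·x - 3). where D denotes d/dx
2 x - 9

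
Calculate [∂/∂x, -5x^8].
- 40 x^{7}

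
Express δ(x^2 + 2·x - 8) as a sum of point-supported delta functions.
\frac{\delta(x + 4) + \delta(x - 2)}{6}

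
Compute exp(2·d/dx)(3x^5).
3 x^{5} + 30 x^{4} + 120 x^{3} + 240 x^{2} + 240 x + 96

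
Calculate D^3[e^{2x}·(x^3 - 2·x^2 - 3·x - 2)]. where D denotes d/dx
\left(8 x^{3} + 20 x^{2} - 36 x - 70\right) e^{2 x}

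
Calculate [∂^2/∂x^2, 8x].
16\frac{d}{dx}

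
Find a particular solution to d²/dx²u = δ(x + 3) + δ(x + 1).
\frac{|x + 3|}{2} + \frac{|x + 1|}{2}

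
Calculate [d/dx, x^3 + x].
3 x^{2} + 1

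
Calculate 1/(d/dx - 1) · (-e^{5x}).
- \frac{e^{5 x}}{4}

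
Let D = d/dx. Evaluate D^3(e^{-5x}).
- 125 e^{- 5 x}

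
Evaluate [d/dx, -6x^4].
- 24 x^{3}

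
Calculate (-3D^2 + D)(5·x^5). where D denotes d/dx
25 x^{3} \left(x - 12\right)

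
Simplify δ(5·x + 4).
\frac{\delta(x + 4/5)}{5}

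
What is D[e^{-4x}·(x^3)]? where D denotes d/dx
x^{2} \left(3 - 4 x\right) e^{- 4 x}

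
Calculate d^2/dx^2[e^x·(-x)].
\left(- x - 2\right) e^{x}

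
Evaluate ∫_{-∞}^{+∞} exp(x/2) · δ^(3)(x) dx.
- \frac{1}{8}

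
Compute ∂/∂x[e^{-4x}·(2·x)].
2 \left(1 - 4 x\right) e^{- 4 x}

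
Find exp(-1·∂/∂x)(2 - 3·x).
5 - 3 x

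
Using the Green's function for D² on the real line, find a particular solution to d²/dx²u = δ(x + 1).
\frac{|x + 1|}{2}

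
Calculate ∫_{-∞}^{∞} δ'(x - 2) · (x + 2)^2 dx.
-8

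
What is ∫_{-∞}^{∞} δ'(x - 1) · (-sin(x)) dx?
\cos{\left(1 \right)}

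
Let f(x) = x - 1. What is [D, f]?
1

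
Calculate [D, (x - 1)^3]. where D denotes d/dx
3 \left(x - 1\right)^{2}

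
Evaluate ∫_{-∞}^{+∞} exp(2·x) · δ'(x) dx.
-2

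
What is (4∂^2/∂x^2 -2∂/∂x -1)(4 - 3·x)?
3 x + 2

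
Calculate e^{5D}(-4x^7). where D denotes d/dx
- 4 x^{7} - 140 x^{6} - 2100 x^{5} - 17500 x^{4} - 87500 x^{3} - 262500 x^{2} - 437500 x - 312500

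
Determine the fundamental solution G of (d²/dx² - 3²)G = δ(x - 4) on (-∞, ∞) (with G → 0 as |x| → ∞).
-\frac{e^{-3|x - 4|}}{6}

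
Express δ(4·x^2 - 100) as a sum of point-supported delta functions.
\frac{\delta(x - 5) + \delta(x + 5)}{40}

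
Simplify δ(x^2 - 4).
\frac{\delta(x - 2) + \delta(x + 2)}{4}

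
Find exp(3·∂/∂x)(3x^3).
3 x^{3} + 27 x^{2} + 81 x + 81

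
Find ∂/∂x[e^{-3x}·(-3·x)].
3 \left(3 x - 1\right) e^{- 3 x}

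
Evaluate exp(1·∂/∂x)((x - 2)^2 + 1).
x^{2} - 2 x + 2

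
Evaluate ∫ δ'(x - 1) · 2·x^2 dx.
-4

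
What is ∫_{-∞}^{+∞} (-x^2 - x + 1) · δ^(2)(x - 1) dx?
-2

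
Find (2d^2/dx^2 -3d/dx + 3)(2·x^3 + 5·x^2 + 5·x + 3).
6 x^{3} - 3 x^{2} + 9 x + 14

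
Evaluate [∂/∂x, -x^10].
- 10 x^{9}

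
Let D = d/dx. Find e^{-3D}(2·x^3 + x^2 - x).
2 x^{3} - 17 x^{2} + 47 x - 42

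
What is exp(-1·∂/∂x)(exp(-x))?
e^{1 - x}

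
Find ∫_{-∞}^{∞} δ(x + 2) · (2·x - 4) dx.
-8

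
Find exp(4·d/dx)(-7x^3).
- 7 x^{3} - 84 x^{2} - 336 x - 448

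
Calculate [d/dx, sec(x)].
\tan{\left(x \right)} \sec{\left(x \right)}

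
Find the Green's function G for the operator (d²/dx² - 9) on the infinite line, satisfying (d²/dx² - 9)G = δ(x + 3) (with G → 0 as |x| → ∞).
-\frac{e^{-3|x + 3|}}{6}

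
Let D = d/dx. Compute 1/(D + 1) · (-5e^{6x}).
- \frac{5 e^{6 x}}{7}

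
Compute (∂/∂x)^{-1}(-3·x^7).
- \frac{3 x^{8}}{8}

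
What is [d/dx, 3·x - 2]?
3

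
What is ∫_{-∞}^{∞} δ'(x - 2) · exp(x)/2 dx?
- \frac{e^{2}}{2}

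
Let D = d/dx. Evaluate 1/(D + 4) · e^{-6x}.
- \frac{e^{- 6 x}}{2}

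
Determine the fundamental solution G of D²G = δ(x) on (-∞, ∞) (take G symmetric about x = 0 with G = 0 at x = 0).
\frac{|x|}{2}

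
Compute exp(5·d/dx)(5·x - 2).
5 x + 23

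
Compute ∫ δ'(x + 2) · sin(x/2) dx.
- \frac{\cos{\left(1 \right)}}{2}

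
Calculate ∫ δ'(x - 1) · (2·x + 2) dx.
-2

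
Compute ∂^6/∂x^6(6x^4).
0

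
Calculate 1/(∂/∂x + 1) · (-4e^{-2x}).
4 e^{- 2 x}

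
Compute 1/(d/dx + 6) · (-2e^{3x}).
- \frac{2 e^{3 x}}{9}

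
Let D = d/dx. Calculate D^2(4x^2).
8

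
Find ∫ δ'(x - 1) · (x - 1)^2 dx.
0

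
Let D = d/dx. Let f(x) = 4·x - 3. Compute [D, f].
4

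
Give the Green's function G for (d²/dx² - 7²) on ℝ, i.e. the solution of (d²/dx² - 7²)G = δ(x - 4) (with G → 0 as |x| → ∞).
-\frac{e^{-7|x - 4|}}{14}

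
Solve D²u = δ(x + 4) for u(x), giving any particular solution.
\frac{|x + 4|}{2}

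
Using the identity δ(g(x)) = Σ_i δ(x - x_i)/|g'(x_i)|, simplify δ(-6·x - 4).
\frac{\delta(x + 2/3)}{6}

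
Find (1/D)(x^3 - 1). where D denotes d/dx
\frac{x^{4}}{4} - x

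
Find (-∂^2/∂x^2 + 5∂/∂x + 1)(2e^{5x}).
2 e^{5 x}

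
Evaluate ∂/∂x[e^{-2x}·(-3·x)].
3 \left(2 x - 1\right) e^{- 2 x}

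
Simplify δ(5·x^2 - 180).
\frac{\delta(x - 6) + \delta(x + 6)}{60}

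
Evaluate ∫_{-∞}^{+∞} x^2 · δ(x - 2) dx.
4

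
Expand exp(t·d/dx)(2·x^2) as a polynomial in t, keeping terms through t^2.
2 t^{2} + 4 t x + 2 x^{2}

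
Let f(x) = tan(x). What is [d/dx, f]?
\frac{1}{\cos^{2}{\left(x \right)}}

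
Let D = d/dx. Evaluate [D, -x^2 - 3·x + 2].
- 2 x - 3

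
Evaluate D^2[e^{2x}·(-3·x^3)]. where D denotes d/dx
- 6 x \left(2 x^{2} + 6 x + 3\right) e^{2 x}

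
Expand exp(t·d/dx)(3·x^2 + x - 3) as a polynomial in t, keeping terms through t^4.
3 t^{2} + t \left(6 x + 1\right) + 3 x^{2} + x - 3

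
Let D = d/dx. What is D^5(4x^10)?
120960 x^{5}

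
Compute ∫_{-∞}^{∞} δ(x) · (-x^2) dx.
0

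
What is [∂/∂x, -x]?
-1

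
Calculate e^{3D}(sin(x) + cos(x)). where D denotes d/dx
\sqrt{2} \sin{\left(x + \frac{\pi}{4} + 3 \right)}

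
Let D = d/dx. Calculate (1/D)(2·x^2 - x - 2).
\frac{2 x^{3}}{3} - \frac{x^{2}}{2} - 2 x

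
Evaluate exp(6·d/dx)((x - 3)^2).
x^{2} + 6 x + 9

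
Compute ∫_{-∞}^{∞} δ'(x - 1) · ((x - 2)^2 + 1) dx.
2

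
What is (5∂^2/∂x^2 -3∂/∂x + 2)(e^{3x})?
38 e^{3 x}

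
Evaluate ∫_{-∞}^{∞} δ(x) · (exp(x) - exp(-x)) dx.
0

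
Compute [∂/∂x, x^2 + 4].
2 x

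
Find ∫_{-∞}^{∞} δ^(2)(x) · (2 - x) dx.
0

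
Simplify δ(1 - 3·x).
\frac{\delta(x - 1/3)}{3}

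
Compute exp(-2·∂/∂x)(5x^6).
5 x^{6} - 60 x^{5} + 300 x^{4} - 800 x^{3} + 1200 x^{2} - 960 x + 320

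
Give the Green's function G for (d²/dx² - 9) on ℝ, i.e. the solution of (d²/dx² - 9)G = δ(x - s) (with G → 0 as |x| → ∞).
-\frac{e^{-3|x-s|}}{6}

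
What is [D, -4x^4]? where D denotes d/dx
- 16 x^{3}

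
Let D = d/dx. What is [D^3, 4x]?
12D^{2}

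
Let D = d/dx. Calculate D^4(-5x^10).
- 25200 x^{6}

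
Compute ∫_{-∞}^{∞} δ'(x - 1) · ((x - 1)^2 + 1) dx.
0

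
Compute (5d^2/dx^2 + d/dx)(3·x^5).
15 x^{3} \left(x + 20\right)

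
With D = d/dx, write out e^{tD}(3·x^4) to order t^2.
3 x^{2} \left(6 t^{2} + 4 t x + x^{2}\right)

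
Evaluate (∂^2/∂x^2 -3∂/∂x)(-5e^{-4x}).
- 140 e^{- 4 x}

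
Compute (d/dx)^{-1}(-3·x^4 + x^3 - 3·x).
- \frac{3 x^{5}}{5} + \frac{x^{4}}{4} - \frac{3 x^{2}}{2}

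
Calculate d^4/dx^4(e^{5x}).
625 e^{5 x}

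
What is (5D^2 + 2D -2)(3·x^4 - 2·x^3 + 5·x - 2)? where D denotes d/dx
- 6 x^{4} + 28 x^{3} + 168 x^{2} - 70 x + 14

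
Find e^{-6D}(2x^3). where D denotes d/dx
2 x^{3} - 36 x^{2} + 216 x - 432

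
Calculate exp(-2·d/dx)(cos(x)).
\cos{\left(x - 2 \right)}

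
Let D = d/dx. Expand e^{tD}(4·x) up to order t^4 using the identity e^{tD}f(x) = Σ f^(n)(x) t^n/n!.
4 t + 4 x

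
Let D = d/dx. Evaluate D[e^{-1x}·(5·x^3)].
5 x^{2} \left(3 - x\right) e^{- x}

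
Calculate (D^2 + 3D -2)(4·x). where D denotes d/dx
12 - 8 x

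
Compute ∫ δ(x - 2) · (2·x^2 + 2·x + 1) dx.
13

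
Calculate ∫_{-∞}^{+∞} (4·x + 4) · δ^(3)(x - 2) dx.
0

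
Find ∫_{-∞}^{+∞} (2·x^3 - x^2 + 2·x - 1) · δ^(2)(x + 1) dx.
-14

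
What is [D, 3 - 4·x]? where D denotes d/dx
-4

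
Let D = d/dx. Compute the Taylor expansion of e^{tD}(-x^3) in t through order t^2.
x \left(- 3 t^{2} - 3 t x - x^{2}\right)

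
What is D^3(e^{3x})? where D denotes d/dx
27 e^{3 x}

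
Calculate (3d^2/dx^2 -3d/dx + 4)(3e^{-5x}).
282 e^{- 5 x}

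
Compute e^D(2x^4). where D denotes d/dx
2 x^{4} + 8 x^{3} + 12 x^{2} + 8 x + 2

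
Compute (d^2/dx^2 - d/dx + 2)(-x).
1 - 2 x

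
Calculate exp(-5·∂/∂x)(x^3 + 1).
x^{3} - 15 x^{2} + 75 x - 124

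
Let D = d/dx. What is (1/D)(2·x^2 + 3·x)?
\frac{2 x^{3}}{3} + \frac{3 x^{2}}{2}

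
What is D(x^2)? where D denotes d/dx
2 x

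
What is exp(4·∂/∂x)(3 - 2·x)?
- 2 x - 5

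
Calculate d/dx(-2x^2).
- 4 x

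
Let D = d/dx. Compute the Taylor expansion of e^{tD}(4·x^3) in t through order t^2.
4 x \left(3 t^{2} + 3 t x + x^{2}\right)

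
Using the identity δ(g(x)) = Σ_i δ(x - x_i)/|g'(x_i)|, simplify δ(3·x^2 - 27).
\frac{\delta(x - 3) + \delta(x + 3)}{18}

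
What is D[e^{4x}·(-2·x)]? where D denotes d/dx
\left(- 8 x - 2\right) e^{4 x}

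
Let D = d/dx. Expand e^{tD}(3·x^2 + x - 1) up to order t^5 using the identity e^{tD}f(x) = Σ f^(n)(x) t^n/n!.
3 t^{2} + t \left(6 x + 1\right) + 3 x^{2} + x - 1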